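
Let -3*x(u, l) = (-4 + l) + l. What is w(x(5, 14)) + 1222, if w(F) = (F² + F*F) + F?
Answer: 1342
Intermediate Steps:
x(u, l) = 4/3 - 2*l/3 (x(u, l) = -((-4 + l) + l)/3 = -(-4 + 2*l)/3 = 4/3 - 2*l/3)
w(F) = F + 2*F² (w(F) = (F² + F²) + F = 2*F² + F = F + 2*F²)
w(x(5, 14)) + 1222 = (4/3 - ⅔*14)*(1 + 2*(4/3 - ⅔*14)) + 1222 = (4/3 - 28/3)*(1 + 2*(4/3 - 28/3)) + 1222 = -8*(1 + 2*(-8)) + 1222 = -8*(1 - 16) + 1222 = -8*(-15) + 1222 = 120 + 1222 = 1342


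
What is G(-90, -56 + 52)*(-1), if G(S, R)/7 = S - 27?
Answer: 819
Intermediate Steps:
G(S, R) = -189 + 7*S (G(S, R) = 7*(S - 27) = 7*(-27 + S) = -189 + 7*S)
G(-90, -56 + 52)*(-1) = (-189 + 7*(-90))*(-1) = (-189 - 630)*(-1) = -819*(-1) = 819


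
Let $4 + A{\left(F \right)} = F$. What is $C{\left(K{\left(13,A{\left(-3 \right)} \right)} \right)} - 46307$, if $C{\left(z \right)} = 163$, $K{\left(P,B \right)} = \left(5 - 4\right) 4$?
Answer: $-46144$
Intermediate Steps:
$A{\left(F \right)} = -4 + F$
$K{\left(P,B \right)} = 4$ ($K{\left(P,B \right)} = 1 \cdot 4 = 4$)
$C{\left(K{\left(13,A{\left(-3 \right)} \right)} \right)} - 46307 = 163 - 46307 = -46144$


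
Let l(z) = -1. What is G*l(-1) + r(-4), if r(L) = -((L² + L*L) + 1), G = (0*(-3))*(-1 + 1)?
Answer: -33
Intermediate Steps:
G = 0 (G = 0*0 = 0)
r(L) = -1 - 2*L² (r(L) = -((L² + L²) + 1) = -(2*L² + 1) = -(1 + 2*L²) = -1 - 2*L²)
G*l(-1) + r(-4) = 0*(-1) + (-1 - 2*(-4)²) = 0 + (-1 - 2*16) = 0 + (-1 - 32) = 0 - 33 = -33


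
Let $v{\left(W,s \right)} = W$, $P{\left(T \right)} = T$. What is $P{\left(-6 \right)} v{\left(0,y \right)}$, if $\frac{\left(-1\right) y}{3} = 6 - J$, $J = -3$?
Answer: $0$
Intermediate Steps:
$y = -27$ ($y = - 3 \left(6 - -3\right) = - 3 \left(6 + 3\right) = \left(-3\right) 9 = -27$)
$P{\left(-6 \right)} v{\left(0,y \right)} = \left(-6\right) 0 = 0$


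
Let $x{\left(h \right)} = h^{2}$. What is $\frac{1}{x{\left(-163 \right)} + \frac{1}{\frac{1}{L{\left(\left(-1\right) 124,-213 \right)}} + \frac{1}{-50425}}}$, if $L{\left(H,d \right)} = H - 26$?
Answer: $\frac{2023}{53446537} \approx 3.7851 \cdot 10^{-5}$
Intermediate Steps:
$L{\left(H,d \right)} = -26 + H$
$\frac{1}{x{\left(-163 \right)} + \frac{1}{\frac{1}{L{\left(\left(-1\right) 124,-213 \right)}} + \frac{1}{-50425}}} = \frac{1}{\left(-163\right)^{2} + \frac{1}{\frac{1}{-26 - 124} + \frac{1}{-50425}}} = \frac{1}{26569 + \frac{1}{\frac{1}{-26 - 124} - \frac{1}{50425}}} = \frac{1}{26569 + \frac{1}{\frac{1}{-150} - \frac{1}{50425}}} = \frac{1}{26569 + \frac{1}{- \frac{1}{150} - \frac{1}{50425}}} = \frac{1}{26569 + \frac{1}{- \frac{2023}{302550}}} = \frac{1}{26569 - \frac{302550}{2023}} = \frac{1}{\frac{53446537}{2023}} = \frac{2023}{53446537}$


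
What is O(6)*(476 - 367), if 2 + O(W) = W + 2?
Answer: 654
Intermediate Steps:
O(W) = W (O(W) = -2 + (W + 2) = -2 + (2 + W) = W)
O(6)*(476 - 367) = 6*(476 - 367) = 6*109 = 654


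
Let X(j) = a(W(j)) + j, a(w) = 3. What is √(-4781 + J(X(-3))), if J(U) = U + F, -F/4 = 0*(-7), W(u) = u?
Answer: I*√4781 ≈ 69.145*I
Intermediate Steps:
F = 0 (F = -0*(-7) = -4*0 = 0)
X(j) = 3 + j
J(U) = U (J(U) = U + 0 = U)
√(-4781 + J(X(-3))) = √(-4781 + (3 - 3)) = √(-4781 + 0) = √(-4781) = I*√4781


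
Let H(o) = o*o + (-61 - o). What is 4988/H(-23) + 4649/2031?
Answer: 12413287/997221 ≈ 12.448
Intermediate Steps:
H(o) = -61 + o² - o (H(o) = o² + (-61 - o) = -61 + o² - o)
4988/H(-23) + 4649/2031 = 4988/(-61 + (-23)² - 1*(-23)) + 4649/2031 = 4988/(-61 + 529 + 23) + 4649*(1/2031) = 4988/491 + 4649/2031 = 12413287/997221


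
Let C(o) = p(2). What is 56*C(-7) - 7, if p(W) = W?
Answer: 105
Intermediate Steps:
C(o) = 2
56*C(-7) - 7 = 56*2 - 7 = 112 - 7 = 105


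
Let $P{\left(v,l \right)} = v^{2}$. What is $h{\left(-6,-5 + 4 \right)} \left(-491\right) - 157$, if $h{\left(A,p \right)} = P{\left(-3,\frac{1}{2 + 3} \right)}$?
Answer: $-4576$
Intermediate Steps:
$h{\left(A,p \right)} = 9$ ($h{\left(A,p \right)} = \left(-3\right)^{2} = 9$)
$h{\left(-6,-5 + 4 \right)} \left(-491\right) - 157 = 9 \left(-491\right) - 157 = -4419 - 157 = -4576$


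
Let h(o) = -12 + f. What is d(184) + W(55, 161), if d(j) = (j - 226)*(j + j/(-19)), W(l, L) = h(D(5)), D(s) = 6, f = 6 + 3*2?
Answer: -139104/19 ≈ -7321.3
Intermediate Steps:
f = 12 (f = 6 + 6 = 12)
h(o) = 0 (h(o) = -12 + 12 = 0)
W(l, L) = 0
d(j) = 18*j*(-226 + j)/19 (d(j) = (-226 + j)*(j + j*(-1/19)) = (-226 + j)*(j - j/19) = (-226 + j)*(18*j/19) = 18*j*(-226 + j)/19)
d(184) + W(55, 161) = (18/19)*184*(-226 + 184) + 0 = (18/19)*184*(-42) + 0 = -139104/19 + 0 = -139104/19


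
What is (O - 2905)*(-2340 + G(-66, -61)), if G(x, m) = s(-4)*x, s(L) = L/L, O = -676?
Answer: 8615886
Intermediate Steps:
s(L) = 1
G(x, m) = x (G(x, m) = 1*x = x)
(O - 2905)*(-2340 + G(-66, -61)) = (-676 - 2905)*(-2340 - 66) = -3581*(-2406) = 8615886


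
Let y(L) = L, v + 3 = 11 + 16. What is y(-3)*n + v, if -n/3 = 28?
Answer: 276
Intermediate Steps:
v = 24 (v = -3 + (11 + 16) = -3 + 27 = 24)
n = -84 (n = -3*28 = -84)
y(-3)*n + v = -3*(-84) + 24 = 252 + 24 = 276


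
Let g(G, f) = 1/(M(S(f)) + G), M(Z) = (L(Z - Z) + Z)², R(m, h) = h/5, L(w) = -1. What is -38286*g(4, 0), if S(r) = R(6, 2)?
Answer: -957150/109 ≈ -8781.2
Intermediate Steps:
R(m, h) = h/5 (R(m, h) = h*(⅕) = h/5)
S(r) = ⅖ (S(r) = (⅕)*2 = ⅖)
M(Z) = (-1 + Z)²
g(G, f) = 1/(9/25 + G) (g(G, f) = 1/((-1 + ⅖)² + G) = 1/((-⅗)² + G) = 1/(9/25 + G))
-38286*g(4, 0) = -957150/(9 + 25*4) = -957150/(9 + 100) = -957150/109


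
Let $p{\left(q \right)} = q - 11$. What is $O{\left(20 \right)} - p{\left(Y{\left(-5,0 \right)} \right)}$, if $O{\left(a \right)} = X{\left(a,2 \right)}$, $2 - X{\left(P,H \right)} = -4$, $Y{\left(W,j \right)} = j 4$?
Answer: $17$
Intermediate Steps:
$Y{\left(W,j \right)} = 4 j$
$X{\left(P,H \right)} = 6$ ($X{\left(P,H \right)} = 2 - -4 = 2 + 4 = 6$)
$O{\left(a \right)} = 6$
$p{\left(q \right)} = -11 + q$ ($p{\left(q \right)} = q - 11 = -11 + q$)
$O{\left(20 \right)} - p{\left(Y{\left(-5,0 \right)} \right)} = 6 - \left(-11 + 4 \cdot 0\right) = 6 - \left(-11 + 0\right) = 6 - -11 = 6 + 11 = 17$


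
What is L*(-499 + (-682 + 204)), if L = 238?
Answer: -232526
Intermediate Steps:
L*(-499 + (-682 + 204)) = 238*(-499 + (-682 + 204)) = 238*(-499 - 478) = 238*(-977) = -232526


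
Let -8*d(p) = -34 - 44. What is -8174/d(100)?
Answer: -32696/39 ≈ -838.36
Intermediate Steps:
d(p) = 39/4 (d(p) = -(-34 - 44)/8 = -1/8*(-78) = 39/4)
-8174/d(100) = -8174/39/4 = -8174*4/39 = -32696/39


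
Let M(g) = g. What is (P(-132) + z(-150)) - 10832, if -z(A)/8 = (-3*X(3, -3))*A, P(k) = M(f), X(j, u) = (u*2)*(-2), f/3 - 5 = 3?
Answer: -54008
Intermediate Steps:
f = 24 (f = 15 + 3*3 = 15 + 9 = 24)
X(j, u) = -4*u (X(j, u) = (2*u)*(-2) = -4*u)
P(k) = 24
z(A) = 288*A (z(A) = -8*(-(-12)*(-3))*A = -8*(-3*12)*A = -(-288)*A = 288*A)
(P(-132) + z(-150)) - 10832 = (24 + 288*(-150)) - 10832 = (24 - 43200) - 10832 = -43176 - 10832 = -54008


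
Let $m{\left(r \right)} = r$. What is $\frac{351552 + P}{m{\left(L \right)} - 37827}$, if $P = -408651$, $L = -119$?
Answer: $\frac{57099}{37946} \approx 1.5047$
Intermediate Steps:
$\frac{351552 + P}{m{\left(L \right)} - 37827} = \frac{351552 - 408651}{-119 - 37827} = - \frac{57099}{-37946} = \left(-57099\right) \left(- \frac{1}{37946}\right) = \frac{57099}{37946}$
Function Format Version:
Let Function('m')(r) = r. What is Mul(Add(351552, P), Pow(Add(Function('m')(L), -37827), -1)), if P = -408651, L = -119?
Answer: Rational(57099, 37946) ≈ 1.5047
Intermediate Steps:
Mul(Add(351552, P), Pow(Add(Function('m')(L), -37827), -1)) = Mul(Add(351552, -408651), Pow(Add(-119, -37827), -1)) = Mul(-57099, Pow(-37946, -1)) = Mul(-57099, Rational(-1, 37946)) = Rational(57099, 37946)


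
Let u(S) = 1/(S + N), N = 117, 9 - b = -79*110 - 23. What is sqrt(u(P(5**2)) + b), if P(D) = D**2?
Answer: 5*sqrt(192080798)/742 ≈ 93.392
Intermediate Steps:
b = 8722 (b = 9 - (-79*110 - 23) = 9 - (-8690 - 23) = 9 - 1*(-8713) = 9 + 8713 = 8722)
u(S) = 1/(117 + S) (u(S) = 1/(S + 117) = 1/(117 + S))
sqrt(u(P(5**2)) + b) = sqrt(1/(117 + (5**2)**2) + 8722) = sqrt(1/(117 + 25**2) + 8722) = sqrt(1/(117 + 625) + 8722) = sqrt(1/742 + 8722) = sqrt(6471725/742) = 5*sqrt(192080798)/742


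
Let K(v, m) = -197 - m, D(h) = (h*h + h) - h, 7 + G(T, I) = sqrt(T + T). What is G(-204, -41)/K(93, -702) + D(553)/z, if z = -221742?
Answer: -155985739/111979710 + 2*I*sqrt(102)/505 ≈ -1.393 + 0.039998*I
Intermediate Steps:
G(T, I) = -7 + sqrt(2)*sqrt(T) (G(T, I) = -7 + sqrt(T + T) = -7 + sqrt(2*T) = -7 + sqrt(2)*sqrt(T))
D(h) = h**2 (D(h) = (h**2 + h) - h = (h + h**2) - h = h**2)
G(-204, -41)/K(93, -702) + D(553)/z = (-7 + sqrt(2)*sqrt(-204))/(-197 - 1*(-702)) + 553**2/(-221742) = (-7 + sqrt(2)*(2*I*sqrt(51)))/(-197 + 702) + 305809*(-1/221742) = (-7 + 2*I*sqrt(102))/505 - 305809/221742 = (-7 + 2*I*sqrt(102))*(1/505) - 305809/221742 = (-7/505 + 2*I*sqrt(102)/505) - 305809/221742 = -155985739/111979710 + 2*I*sqrt(102)/505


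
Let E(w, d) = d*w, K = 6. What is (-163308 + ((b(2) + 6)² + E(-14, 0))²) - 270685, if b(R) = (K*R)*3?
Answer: 2677703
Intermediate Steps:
b(R) = 18*R (b(R) = (6*R)*3 = 18*R)
(-163308 + ((b(2) + 6)² + E(-14, 0))²) - 270685 = (-163308 + ((18*2 + 6)² + 0*(-14))²) - 270685 = (-163308 + ((36 + 6)² + 0)²) - 270685 = (-163308 + (42² + 0)²) - 270685 = (-163308 + (1764 + 0)²) - 270685 = (-163308 + 1764²) - 270685 = (-163308 + 3111696) - 270685 = 2948388 - 270685 = 2677703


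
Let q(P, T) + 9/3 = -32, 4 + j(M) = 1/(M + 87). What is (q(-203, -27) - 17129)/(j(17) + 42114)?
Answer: -1785056/4379441 ≈ -0.40760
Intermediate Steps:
j(M) = -4 + 1/(87 + M) (j(M) = -4 + 1/(M + 87) = -4 + 1/(87 + M))
q(P, T) = -35 (q(P, T) = -3 - 32 = -35)
(q(-203, -27) - 17129)/(j(17) + 42114) = (-35 - 17129)/((-347 - 4*17)/(87 + 17) + 42114) = -17164/((-347 - 68)/104 + 42114) = -17164/((1/104)*(-415) + 42114) = -17164/(-415/104 + 42114) = -17164/4379441/104 = -17164*104/4379441 = -1785056/4379441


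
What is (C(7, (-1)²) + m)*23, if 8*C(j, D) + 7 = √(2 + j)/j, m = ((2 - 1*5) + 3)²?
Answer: -529/28 ≈ -18.893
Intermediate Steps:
m = 0 (m = ((2 - 5) + 3)² = (-3 + 3)² = 0² = 0)
C(j, D) = -7/8 + √(2 + j)/(8*j) (C(j, D) = -7/8 + (√(2 + j)/j)/8 = -7/8 + √(2 + j)/(8*j))
(C(7, (-1)²) + m)*23 = ((⅛)*(√(2 + 7) - 7*7)/7 + 0)*23 = ((⅛)*(⅐)*(√9 - 49) + 0)*23 = ((⅛)*(⅐)*(3 - 49) + 0)*23 = ((⅛)*(⅐)*(-46) + 0)*23 = (-23/28 + 0)*23 = -23/28*23 = -529/28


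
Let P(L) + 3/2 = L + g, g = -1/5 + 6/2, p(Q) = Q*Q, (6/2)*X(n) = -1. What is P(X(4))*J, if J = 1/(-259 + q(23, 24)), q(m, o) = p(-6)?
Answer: -29/6690 ≈ -0.0043348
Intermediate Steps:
X(n) = -⅓ (X(n) = (⅓)*(-1) = -⅓)
p(Q) = Q²
q(m, o) = 36 (q(m, o) = (-6)² = 36)
g = 14/5 (g = -1*⅕ + 6*(½) = -⅕ + 3 = 14/5 ≈ 2.8000)
P(L) = 13/10 + L (P(L) = -3/2 + (L + 14/5) = -3/2 + (14/5 + L) = 13/10 + L)
J = -1/223 (J = 1/(-259 + 36) = 1/(-223) = -1/223 ≈ -0.0044843)
P(X(4))*J = (13/10 - ⅓)*(-1/223) = (29/30)*(-1/223) = -29/6690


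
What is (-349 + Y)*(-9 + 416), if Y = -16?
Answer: -148555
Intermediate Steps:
(-349 + Y)*(-9 + 416) = (-349 - 16)*(-9 + 416) = -365*407 = -148555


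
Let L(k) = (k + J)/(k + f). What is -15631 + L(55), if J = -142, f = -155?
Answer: -1563013/100 ≈ -15630.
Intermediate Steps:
L(k) = (-142 + k)/(-155 + k) (L(k) = (k - 142)/(k - 155) = (-142 + k)/(-155 + k))
-15631 + L(55) = -15631 + (-142 + 55)/(-155 + 55) = -15631 - 87/(-100) = -15631 - 1/100*(-87) = -15631 + 87/100 = -1563013/100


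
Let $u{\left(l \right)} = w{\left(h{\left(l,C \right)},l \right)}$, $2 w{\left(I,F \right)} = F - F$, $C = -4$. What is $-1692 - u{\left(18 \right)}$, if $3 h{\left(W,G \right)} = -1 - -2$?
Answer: $-1692$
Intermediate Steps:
$h{\left(W,G \right)} = \frac{1}{3}$ ($h{\left(W,G \right)} = \frac{-1 - -2}{3} = \frac{-1 + 2}{3} = \frac{1}{3} \cdot 1 = \frac{1}{3}$)
$w{\left(I,F \right)} = 0$ ($w{\left(I,F \right)} = \frac{F - F}{2} = \frac{1}{2} \cdot 0 = 0$)
$u{\left(l \right)} = 0$
$-1692 - u{\left(18 \right)} = -1692 - 0 = -1692 + 0 = -1692$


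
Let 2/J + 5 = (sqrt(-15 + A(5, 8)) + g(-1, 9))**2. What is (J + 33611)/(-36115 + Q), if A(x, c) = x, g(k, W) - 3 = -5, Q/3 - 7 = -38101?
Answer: (-134444*sqrt(10) + 369719*I)/(150397*(-11*I + 4*sqrt(10))) ≈ -0.22348 - 5.9864e-7*I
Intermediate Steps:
Q = -114282 (Q = 21 + 3*(-38101) = 21 - 114303 = -114282)
g(k, W) = -2 (g(k, W) = 3 - 5 = -2)
J = 2/(-5 + (-2 + I*sqrt(10))**2) (J = 2/(-5 + (sqrt(-15 + 5) - 2)**2) = 2/(-5 + (sqrt(-10) - 2)**2) = 2/(-5 + (I*sqrt(10) - 2)**2) = 2/(-5 + (-2 + I*sqrt(10))**2) ≈ -0.078292 + 0.090029*I)
(J + 33611)/(-36115 + Q) = (2*I/(-11*I + 4*sqrt(10)) + 33611)/(-36115 - 114282) = (33611 + 2*I/(-11*I + 4*sqrt(10)))/(-150397) = (33611 + 2*I/(-11*I + 4*sqrt(10)))*(-1/150397) = -33611/150397 - 2*I/(150397*(-11*I + 4*sqrt(10)))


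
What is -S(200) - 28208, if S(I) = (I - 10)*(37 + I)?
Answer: -73238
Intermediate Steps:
S(I) = (-10 + I)*(37 + I)
-S(200) - 28208 = -(-370 + 200² + 27*200) - 28208 = -(-370 + 40000 + 5400) - 28208 = -1*45030 - 28208 = -45030 - 28208 = -73238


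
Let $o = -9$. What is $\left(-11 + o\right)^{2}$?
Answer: $400$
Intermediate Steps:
$\left(-11 + o\right)^{2} = \left(-11 - 9\right)^{2} = \left(-20\right)^{2} = 400$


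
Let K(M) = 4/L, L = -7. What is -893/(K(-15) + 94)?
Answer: -6251/654 ≈ -9.5581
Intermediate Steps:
K(M) = -4/7 (K(M) = 4/(-7) = 4*(-⅐) = -4/7)
-893/(K(-15) + 94) = -893/(-4/7 + 94) = -893/654/7 = -893*7/654 = -6251/654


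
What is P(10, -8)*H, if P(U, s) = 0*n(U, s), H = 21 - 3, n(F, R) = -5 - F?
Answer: 0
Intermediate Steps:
H = 18
P(U, s) = 0 (P(U, s) = 0*(-5 - U) = 0)
P(10, -8)*H = 0*18 = 0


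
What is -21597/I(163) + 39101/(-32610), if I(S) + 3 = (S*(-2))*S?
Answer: -1373588071/1732928010 ≈ -0.79264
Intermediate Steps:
I(S) = -3 - 2*S² (I(S) = -3 + (S*(-2))*S = -3 + (-2*S)*S = -3 - 2*S²)
-21597/I(163) + 39101/(-32610) = -21597/(-3 - 2*163²) + 39101/(-32610) = -21597/(-3 - 2*26569) + 39101*(-1/32610) = -21597/(-3 - 53138) - 39101/32610 = -21597/(-53141) - 39101/32610 = -21597*(-1/53141) - 39101/32610 = 21597/53141 - 39101/32610 = -1373588071/1732928010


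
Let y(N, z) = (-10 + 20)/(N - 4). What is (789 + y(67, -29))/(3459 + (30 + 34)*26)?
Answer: 49717/322749 ≈ 0.15404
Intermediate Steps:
y(N, z) = 10/(-4 + N)
(789 + y(67, -29))/(3459 + (30 + 34)*26) = (789 + 10/(-4 + 67))/(3459 + (30 + 34)*26) = (789 + 10/63)/(3459 + 64*26) = (789 + 10*(1/63))/(3459 + 1664) = (789 + 10/63)/5123 = (49717/63)*(1/5123) = 49717/322749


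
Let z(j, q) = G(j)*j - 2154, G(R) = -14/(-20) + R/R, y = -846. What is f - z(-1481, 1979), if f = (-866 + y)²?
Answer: 29356157/10 ≈ 2.9356e+6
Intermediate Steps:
f = 2930944 (f = (-866 - 846)² = (-1712)² = 2930944)
G(R) = 17/10 (G(R) = -14*(-1/20) + 1 = 7/10 + 1 = 17/10)
z(j, q) = -2154 + 17*j/10 (z(j, q) = 17*j/10 - 2154 = -2154 + 17*j/10)
f - z(-1481, 1979) = 2930944 - (-2154 + (17/10)*(-1481)) = 2930944 - (-2154 - 25177/10) = 2930944 - 1*(-46717/10) = 2930944 + 46717/10 = 29356157/10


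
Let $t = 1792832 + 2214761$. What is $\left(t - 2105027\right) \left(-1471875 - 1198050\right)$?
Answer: $-5079708527550$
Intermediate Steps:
$t = 4007593$
$\left(t - 2105027\right) \left(-1471875 - 1198050\right) = \left(4007593 - 2105027\right) \left(-1471875 - 1198050\right) = 1902566 \left(-2669925\right) = -5079708527550$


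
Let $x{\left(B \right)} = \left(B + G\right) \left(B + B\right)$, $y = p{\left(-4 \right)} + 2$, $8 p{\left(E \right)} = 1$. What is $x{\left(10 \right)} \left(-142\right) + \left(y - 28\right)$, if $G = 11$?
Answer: $- \frac{477327}{8} \approx -59666.0$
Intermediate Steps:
$p{\left(E \right)} = \frac{1}{8}$ ($p{\left(E \right)} = \frac{1}{8} \cdot 1 = \frac{1}{8}$)
$y = \frac{17}{8}$ ($y = \frac{1}{8} + 2 = \frac{17}{8} \approx 2.125$)
$x{\left(B \right)} = 2 B \left(11 + B\right)$ ($x{\left(B \right)} = \left(B + 11\right) \left(B + B\right) = \left(11 + B\right) 2 B = 2 B \left(11 + B\right)$)
$x{\left(10 \right)} \left(-142\right) + \left(y - 28\right) = 2 \cdot 10 \left(11 + 10\right) \left(-142\right) + \left(\frac{17}{8} - 28\right) = 2 \cdot 10 \cdot 21 \left(-142\right) + \left(\frac{17}{8} - 28\right) = 420 \left(-142\right) - \frac{207}{8} = -59640 - \frac{207}{8} = - \frac{477327}{8}$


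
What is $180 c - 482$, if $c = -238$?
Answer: $-43322$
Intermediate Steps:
$180 c - 482 = 180 \left(-238\right) - 482 = -42840 - 482 = -43322$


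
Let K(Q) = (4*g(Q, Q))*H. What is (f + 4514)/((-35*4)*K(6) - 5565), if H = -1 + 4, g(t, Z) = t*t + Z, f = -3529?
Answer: -197/15225 ≈ -0.012939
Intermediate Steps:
g(t, Z) = Z + t² (g(t, Z) = t² + Z = Z + t²)
H = 3
K(Q) = 12*Q + 12*Q² (K(Q) = (4*(Q + Q²))*3 = (4*Q + 4*Q²)*3 = 12*Q + 12*Q²)
(f + 4514)/((-35*4)*K(6) - 5565) = (-3529 + 4514)/((-35*4)*(12*6*(1 + 6)) - 5565) = 985/(-1680*6*7 - 5565) = 985/(-140*504 - 5565) = 985/(-70560 - 5565) = 985/(-76125) = 985*(-1/76125) = -197/15225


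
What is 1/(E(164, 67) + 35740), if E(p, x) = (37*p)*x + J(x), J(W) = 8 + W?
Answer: 1/442371 ≈ 2.2605e-6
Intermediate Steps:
E(p, x) = 8 + x + 37*p*x (E(p, x) = (37*p)*x + (8 + x) = 37*p*x + (8 + x) = 8 + x + 37*p*x)
1/(E(164, 67) + 35740) = 1/((8 + 67 + 37*164*67) + 35740) = 1/((8 + 67 + 406556) + 35740) = 1/(406631 + 35740) = 1/442371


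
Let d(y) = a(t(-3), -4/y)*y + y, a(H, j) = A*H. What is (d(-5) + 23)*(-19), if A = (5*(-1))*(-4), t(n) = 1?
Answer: 1558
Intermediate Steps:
A = 20 (A = -5*(-4) = 20)
a(H, j) = 20*H
d(y) = 21*y (d(y) = (20*1)*y + y = 20*y + y = 21*y)
(d(-5) + 23)*(-19) = (21*(-5) + 23)*(-19) = (-105 + 23)*(-19) = -82*(-19) = 1558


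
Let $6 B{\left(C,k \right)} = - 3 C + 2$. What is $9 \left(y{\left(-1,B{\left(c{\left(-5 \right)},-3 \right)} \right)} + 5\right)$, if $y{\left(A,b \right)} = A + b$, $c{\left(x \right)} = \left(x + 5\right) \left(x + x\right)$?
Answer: $39$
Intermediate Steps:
$c{\left(x \right)} = 2 x \left(5 + x\right)$ ($c{\left(x \right)} = \left(5 + x\right) 2 x = 2 x \left(5 + x\right)$)
$B{\left(C,k \right)} = \frac{1}{3} - \frac{C}{2}$ ($B{\left(C,k \right)} = \frac{- 3 C + 2}{6} = \frac{2 - 3 C}{6} = \frac{1}{3} - \frac{C}{2}$)
$9 \left(y{\left(-1,B{\left(c{\left(-5 \right)},-3 \right)} \right)} + 5\right) = 9 \left(\left(-1 + \left(\frac{1}{3} - \frac{2 \left(-5\right) \left(5 - 5\right)}{2}\right)\right) + 5\right) = 9 \left(\left(-1 + \left(\frac{1}{3} - \frac{2 \left(-5\right) 0}{2}\right)\right) + 5\right) = 9 \left(\left(-1 + \left(\frac{1}{3} - 0\right)\right) + 5\right) = 9 \left(\left(-1 + \left(\frac{1}{3} + 0\right)\right) + 5\right) = 9 \left(\left(-1 + \frac{1}{3}\right) + 5\right) = 9 \left(- \frac{2}{3} + 5\right) = 9 \cdot \frac{13}{3} = 39$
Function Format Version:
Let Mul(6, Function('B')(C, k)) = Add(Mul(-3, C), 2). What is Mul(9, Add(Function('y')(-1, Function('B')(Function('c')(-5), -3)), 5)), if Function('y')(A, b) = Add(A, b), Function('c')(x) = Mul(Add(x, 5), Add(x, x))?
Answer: 39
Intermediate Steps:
Function('c')(x) = Mul(2, x, Add(5, x)) (Function('c')(x) = Mul(Add(5, x), Mul(2, x)) = Mul(2, x, Add(5, x)))
Function('B')(C, k) = Add(Rational(1, 3), Mul(Rational(-1, 2), C)) (Function('B')(C, k) = Mul(Rational(1, 6), Add(Mul(-3, C), 2)) = Mul(Rational(1, 6), Add(2, Mul(-3, C))) = Add(Rational(1, 3), Mul(Rational(-1, 2), C)))
Mul(9, Add(Function('y')(-1, Function('B')(Function('c')(-5), -3)), 5)) = Mul(9, Add(Add(-1, Add(Rational(1, 3), Mul(Rational(-1, 2), Mul(2, -5, Add(5, -5))))), 5)) = Mul(9, Add(Add(-1, Add(Rational(1, 3), Mul(Rational(-1, 2), Mul(2, -5, 0)))), 5)) = Mul(9, Add(Add(-1, Add(Rational(1, 3), Mul(Rational(-1, 2), 0))), 5)) = Mul(9, Add(Add(-1, Add(Rational(1, 3), 0)), 5)) = Mul(9, Add(Add(-1, Rational(1, 3)), 5)) = Mul(9, Add(Rational(-2, 3), 5)) = Mul(9, Rational(13, 3)) = 39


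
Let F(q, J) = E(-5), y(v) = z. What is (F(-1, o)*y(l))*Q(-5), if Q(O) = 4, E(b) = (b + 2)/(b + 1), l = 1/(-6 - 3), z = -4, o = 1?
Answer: -12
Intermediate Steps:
l = -1/9 (l = 1/(-9) = -1/9 ≈ -0.11111)
y(v) = -4
E(b) = (2 + b)/(1 + b)
F(q, J) = 3/4 (F(q, J) = (2 - 5)/(1 - 5) = -3/(-4) = -1/4*(-3) = 3/4)
(F(-1, o)*y(l))*Q(-5) = ((3/4)*(-4))*4 = -3*4 = -12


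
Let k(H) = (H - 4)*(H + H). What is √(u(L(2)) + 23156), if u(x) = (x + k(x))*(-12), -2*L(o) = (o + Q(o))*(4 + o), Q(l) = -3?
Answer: 2*√5798 ≈ 152.29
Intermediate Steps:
k(H) = 2*H*(-4 + H) (k(H) = (-4 + H)*(2*H) = 2*H*(-4 + H))
L(o) = -(-3 + o)*(4 + o)/2 (L(o) = -(o - 3)*(4 + o)/2 = -(-3 + o)*(4 + o)/2)
u(x) = -12*x - 24*x*(-4 + x) (u(x) = (x + 2*x*(-4 + x))*(-12) = -12*x - 24*x*(-4 + x))
√(u(L(2)) + 23156) = √(12*(6 - ½*2 - ½*2²)*(7 - 2*(6 - ½*2 - ½*2²)) + 23156) = √(12*(6 - 1 - ½*4)*(7 - 2*(6 - 1 - ½*4)) + 23156) = √(12*(6 - 1 - 2)*(7 - 2*(6 - 1 - 2)) + 23156) = √(12*3*(7 - 2*3) + 23156) = √(12*3*(7 - 6) + 23156) = √(12*3*1 + 23156) = √(36 + 23156) = √23192 = 2*√5798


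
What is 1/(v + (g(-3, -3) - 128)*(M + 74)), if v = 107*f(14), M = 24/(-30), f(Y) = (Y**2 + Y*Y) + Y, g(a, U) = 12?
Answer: 5/174754 ≈ 2.8612e-5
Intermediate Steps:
f(Y) = Y + 2*Y**2 (f(Y) = (Y**2 + Y**2) + Y = 2*Y**2 + Y = Y + 2*Y**2)
M = -4/5 (M = 24*(-1/30) = -4/5 ≈ -0.80000)
v = 43442 (v = 107*(14*(1 + 2*14)) = 107*(14*(1 + 28)) = 107*(14*29) = 107*406 = 43442)
1/(v + (g(-3, -3) - 128)*(M + 74)) = 1/(43442 + (12 - 128)*(-4/5 + 74)) = 1/(43442 - 116*366/5) = 1/(43442 - 42456/5) = 1/(174754/5) = 5/174754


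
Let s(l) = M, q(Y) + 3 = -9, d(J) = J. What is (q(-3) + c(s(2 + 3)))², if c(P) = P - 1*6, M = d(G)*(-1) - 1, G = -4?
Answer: 225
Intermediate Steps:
q(Y) = -12 (q(Y) = -3 - 9 = -12)
M = 3 (M = -4*(-1) - 1 = 4 - 1 = 3)
s(l) = 3
c(P) = -6 + P (c(P) = P - 6 = -6 + P)
(q(-3) + c(s(2 + 3)))² = (-12 + (-6 + 3))² = (-12 - 3)² = (-15)² = 225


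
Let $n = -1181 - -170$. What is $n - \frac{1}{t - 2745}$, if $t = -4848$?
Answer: $- \frac{7676522}{7593} \approx -1011.0$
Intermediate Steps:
$n = -1011$ ($n = -1181 + 170 = -1011$)
$n - \frac{1}{t - 2745} = -1011 - \frac{1}{-4848 - 2745} = -1011 - \frac{1}{-7593} = -1011 - - \frac{1}{7593} = -1011 + \frac{1}{7593} = - \frac{7676522}{7593}$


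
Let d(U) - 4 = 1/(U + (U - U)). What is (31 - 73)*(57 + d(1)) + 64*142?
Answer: 6484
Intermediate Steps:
d(U) = 4 + 1/U (d(U) = 4 + 1/(U + (U - U)) = 4 + 1/(U + 0) = 4 + 1/U)
(31 - 73)*(57 + d(1)) + 64*142 = (31 - 73)*(57 + (4 + 1/1)) + 64*142 = -42*(57 + (4 + 1)) + 9088 = -42*(57 + 5) + 9088 = -42*62 + 9088 = -2604 + 9088 = 6484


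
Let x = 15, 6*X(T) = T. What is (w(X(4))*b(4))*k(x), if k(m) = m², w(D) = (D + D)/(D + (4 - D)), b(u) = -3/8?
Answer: -225/8 ≈ -28.125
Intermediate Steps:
X(T) = T/6
b(u) = -3/8 (b(u) = -3*⅛ = -3/8)
w(D) = D/2 (w(D) = (2*D)/4 = (2*D)*(¼) = D/2)
(w(X(4))*b(4))*k(x) = ((((⅙)*4)/2)*(-3/8))*15² = (((½)*(⅔))*(-3/8))*225 = ((⅓)*(-3/8))*225 = -⅛*225 = -225/8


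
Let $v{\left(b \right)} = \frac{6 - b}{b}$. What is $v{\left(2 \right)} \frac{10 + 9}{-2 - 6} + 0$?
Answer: $- \frac{19}{4} \approx -4.75$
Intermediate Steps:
$v{\left(b \right)} = \frac{6 - b}{b}$
$v{\left(2 \right)} \frac{10 + 9}{-2 - 6} + 0 = \frac{6 - 2}{2} \frac{10 + 9}{-2 - 6} + 0 = \frac{6 - 2}{2} \frac{19}{-8} + 0 = \frac{1}{2} \cdot 4 \cdot 19 \left(- \frac{1}{8}\right) + 0 = 2 \left(- \frac{19}{8}\right) + 0 = - \frac{19}{4} + 0 = - \frac{19}{4}$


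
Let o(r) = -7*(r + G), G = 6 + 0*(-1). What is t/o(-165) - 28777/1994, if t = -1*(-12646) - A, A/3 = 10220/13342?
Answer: -6496848041/2115013866 ≈ -3.0718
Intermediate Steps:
G = 6 (G = 6 + 0 = 6)
A = 2190/953 (A = 3*(10220/13342) = 3*(10220*(1/13342)) = 3*(730/953) = 2190/953 ≈ 2.2980)
o(r) = -42 - 7*r (o(r) = -7*(r + 6) = -7*(6 + r) = -42 - 7*r)
t = 12049448/953 (t = -1*(-12646) - 1*2190/953 = 12646 - 2190/953 = 12049448/953 ≈ 12644.)
t/o(-165) - 28777/1994 = 12049448/(953*(-42 - 7*(-165))) - 28777/1994 = 12049448/(953*(-42 + 1155)) - 28777*1/1994 = (12049448/953)/1113 - 28777/1994 = (12049448/953)*(1/1113) - 28777/1994 = 12049448/1060689 - 28777/1994 = -6496848041/2115013866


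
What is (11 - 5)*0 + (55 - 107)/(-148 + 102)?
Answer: 26/23 ≈ 1.1304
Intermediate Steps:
(11 - 5)*0 + (55 - 107)/(-148 + 102) = 6*0 - 52/(-46) = 0 - 52*(-1/46) = 0 + 26/23 = 26/23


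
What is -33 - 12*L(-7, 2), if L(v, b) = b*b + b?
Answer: -105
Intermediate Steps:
L(v, b) = b + b² (L(v, b) = b² + b = b + b²)
-33 - 12*L(-7, 2) = -33 - 24*(1 + 2) = -33 - 24*3 = -33 - 12*6 = -33 - 72 = -105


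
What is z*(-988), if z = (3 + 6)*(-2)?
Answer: 17784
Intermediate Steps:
z = -18 (z = 9*(-2) = -18)
z*(-988) = -18*(-988) = 17784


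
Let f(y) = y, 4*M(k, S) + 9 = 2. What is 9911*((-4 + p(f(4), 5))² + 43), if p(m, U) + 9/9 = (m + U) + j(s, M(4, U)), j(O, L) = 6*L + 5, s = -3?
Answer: 1793891/4 ≈ 4.4847e+5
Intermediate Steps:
M(k, S) = -7/4 (M(k, S) = -9/4 + (¼)*2 = -9/4 + ½ = -7/4)
j(O, L) = 5 + 6*L
p(m, U) = -13/2 + U + m (p(m, U) = -1 + ((m + U) + (5 + 6*(-7/4))) = -1 + ((U + m) + (5 - 21/2)) = -1 + ((U + m) - 11/2) = -1 + (-11/2 + U + m) = -13/2 + U + m)
9911*((-4 + p(f(4), 5))² + 43) = 9911*((-4 + (-13/2 + 5 + 4))² + 43) = 9911*((-4 + 5/2)² + 43) = 9911*((-3/2)² + 43) = 9911*(9/4 + 43) = 9911*(181/4) = 1793891/4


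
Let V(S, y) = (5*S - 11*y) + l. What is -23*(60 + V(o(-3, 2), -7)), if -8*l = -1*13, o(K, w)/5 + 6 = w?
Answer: -7107/8 ≈ -888.38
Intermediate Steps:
o(K, w) = -30 + 5*w
l = 13/8 (l = -(-1)*13/8 = -1/8*(-13) = 13/8 ≈ 1.6250)
V(S, y) = 13/8 - 11*y + 5*S (V(S, y) = (5*S - 11*y) + 13/8 = (-11*y + 5*S) + 13/8 = 13/8 - 11*y + 5*S)
-23*(60 + V(o(-3, 2), -7)) = -23*(60 + (13/8 - 11*(-7) + 5*(-30 + 5*2))) = -23*(60 + (13/8 + 77 + 5*(-30 + 10))) = -23*(60 + (13/8 + 77 + 5*(-20))) = -23*(60 + (13/8 + 77 - 100)) = -23*(60 - 171/8) = -23*309/8 = -7107/8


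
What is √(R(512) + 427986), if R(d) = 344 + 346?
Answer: 2*√107169 ≈ 654.73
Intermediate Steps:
R(d) = 690
√(R(512) + 427986) = √(690 + 427986) = √428676 = 2*√107169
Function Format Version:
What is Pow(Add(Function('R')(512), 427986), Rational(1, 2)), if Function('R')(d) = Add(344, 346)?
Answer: Mul(2, Pow(107169, Rational(1, 2))) ≈ 654.73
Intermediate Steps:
Function('R')(d) = 690
Pow(Add(Function('R')(512), 427986), Rational(1, 2)) = Pow(Add(690, 427986), Rational(1, 2)) = Pow(428676, Rational(1, 2)) = Mul(2, Pow(107169, Rational(1, 2)))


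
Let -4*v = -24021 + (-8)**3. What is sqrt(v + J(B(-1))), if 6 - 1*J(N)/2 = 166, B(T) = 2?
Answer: sqrt(23253)/2 ≈ 76.245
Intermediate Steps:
J(N) = -320 (J(N) = 12 - 2*166 = 12 - 332 = -320)
v = 24533/4 (v = -(-24021 + (-8)**3)/4 = -(-24021 - 512)/4 = -1/4*(-24533) = 24533/4 ≈ 6133.3)
sqrt(v + J(B(-1))) = sqrt(24533/4 - 320) = sqrt(23253/4) = sqrt(23253)/2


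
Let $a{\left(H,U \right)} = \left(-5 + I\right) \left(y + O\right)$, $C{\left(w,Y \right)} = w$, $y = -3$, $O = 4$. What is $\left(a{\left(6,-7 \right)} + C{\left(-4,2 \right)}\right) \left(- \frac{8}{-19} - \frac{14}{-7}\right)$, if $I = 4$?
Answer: $- \frac{230}{19} \approx -12.105$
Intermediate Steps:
$a{\left(H,U \right)} = -1$ ($a{\left(H,U \right)} = \left(-5 + 4\right) \left(-3 + 4\right) = \left(-1\right) 1 = -1$)
$\left(a{\left(6,-7 \right)} + C{\left(-4,2 \right)}\right) \left(- \frac{8}{-19} - \frac{14}{-7}\right) = \left(-1 - 4\right) \left(- \frac{8}{-19} - \frac{14}{-7}\right) = - 5 \left(\left(-8\right) \left(- \frac{1}{19}\right) - -2\right) = - 5 \left(\frac{8}{19} + 2\right) = \left(-5\right) \frac{46}{19} = - \frac{230}{19}$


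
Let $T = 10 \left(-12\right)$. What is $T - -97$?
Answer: $-23$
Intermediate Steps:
$T = -120$
$T - -97 = -120 - -97 = -120 + 97 = -23$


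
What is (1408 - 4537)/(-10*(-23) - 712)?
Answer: 3129/482 ≈ 6.4917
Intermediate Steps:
(1408 - 4537)/(-10*(-23) - 712) = -3129/(230 - 712) = -3129/(-482) = -3129*(-1/482) = 3129/482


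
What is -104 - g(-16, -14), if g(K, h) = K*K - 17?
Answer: -343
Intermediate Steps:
g(K, h) = -17 + K² (g(K, h) = K² - 17 = -17 + K²)
-104 - g(-16, -14) = -104 - (-17 + (-16)²) = -104 - (-17 + 256) = -104 - 1*239 = -104 - 239 = -343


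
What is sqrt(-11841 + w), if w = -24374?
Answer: I*sqrt(36215) ≈ 190.3*I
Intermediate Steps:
sqrt(-11841 + w) = sqrt(-11841 - 24374) = sqrt(-36215) = I*sqrt(36215)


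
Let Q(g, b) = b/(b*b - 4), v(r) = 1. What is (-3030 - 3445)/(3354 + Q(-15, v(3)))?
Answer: -19425/10061 ≈ -1.9307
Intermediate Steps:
Q(g, b) = b/(-4 + b²) (Q(g, b) = b/(b² - 4) = b/(-4 + b²))
(-3030 - 3445)/(3354 + Q(-15, v(3))) = (-3030 - 3445)/(3354 + 1/(-4 + 1²)) = -6475/(3354 + 1/(-4 + 1)) = -6475/(3354 + 1/(-3)) = -6475/(3354 + 1*(-⅓)) = -6475/(3354 - ⅓) = -6475/10061/3 = -6475*3/10061 = -19425/10061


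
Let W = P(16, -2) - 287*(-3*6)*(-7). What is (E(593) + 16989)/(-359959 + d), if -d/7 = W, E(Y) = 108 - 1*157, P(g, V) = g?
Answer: -16940/106937 ≈ -0.15841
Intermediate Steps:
E(Y) = -49 (E(Y) = 108 - 157 = -49)
W = -36146 (W = 16 - 287*(-3*6)*(-7) = 16 - (-5166)*(-7) = 16 - 287*126 = 16 - 36162 = -36146)
d = 253022 (d = -7*(-36146) = 253022)
(E(593) + 16989)/(-359959 + d) = (-49 + 16989)/(-359959 + 253022) = 16940/(-106937) = 16940*(-1/106937) = -16940/106937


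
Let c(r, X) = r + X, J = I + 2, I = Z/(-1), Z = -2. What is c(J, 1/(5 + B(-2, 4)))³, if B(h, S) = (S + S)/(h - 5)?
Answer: 1520875/19683 ≈ 77.268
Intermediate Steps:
B(h, S) = 2*S/(-5 + h) (B(h, S) = (2*S)/(-5 + h) = 2*S/(-5 + h))
I = 2 (I = -2/(-1) = -2*(-1) = 2)
J = 4 (J = 2 + 2 = 4)
c(r, X) = X + r
c(J, 1/(5 + B(-2, 4)))³ = (1/(5 + 2*4/(-5 - 2)) + 4)³ = (1/(5 + 2*4/(-7)) + 4)³ = (1/(5 + 2*4*(-⅐)) + 4)³ = (1/(5 - 8/7) + 4)³ = (1/(27/7) + 4)³ = (7/27 + 4)³ = (115/27)³ = 1520875/19683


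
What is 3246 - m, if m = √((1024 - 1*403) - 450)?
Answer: 3246 - 3*√19 ≈ 3232.9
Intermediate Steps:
m = 3*√19 (m = √((1024 - 403) - 450) = √(621 - 450) = √171 = 3*√19 ≈ 13.077)
3246 - m = 3246 - 3*√19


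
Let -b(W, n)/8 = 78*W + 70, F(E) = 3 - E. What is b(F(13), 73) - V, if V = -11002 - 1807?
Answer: 18489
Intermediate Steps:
V = -12809
b(W, n) = -560 - 624*W (b(W, n) = -8*(78*W + 70) = -8*(70 + 78*W) = -560 - 624*W)
b(F(13), 73) - V = (-560 - 624*(3 - 1*13)) - 1*(-12809) = (-560 - 624*(3 - 13)) + 12809 = (-560 - 624*(-10)) + 12809 = (-560 + 6240) + 12809 = 5680 + 12809 = 18489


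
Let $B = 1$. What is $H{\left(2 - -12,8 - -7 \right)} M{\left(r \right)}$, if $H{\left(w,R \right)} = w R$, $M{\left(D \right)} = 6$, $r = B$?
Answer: $1260$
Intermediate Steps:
$r = 1$
$H{\left(w,R \right)} = R w$
$H{\left(2 - -12,8 - -7 \right)} M{\left(r \right)} = \left(8 - -7\right) \left(2 - -12\right) 6 = \left(8 + 7\right) \left(2 + 12\right) 6 = 15 \cdot 14 \cdot 6 = 210 \cdot 6 = 1260$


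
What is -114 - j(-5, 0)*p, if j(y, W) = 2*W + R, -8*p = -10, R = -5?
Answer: -431/4 ≈ -107.75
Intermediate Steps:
p = 5/4 (p = -1/8*(-10) = 5/4 ≈ 1.2500)
j(y, W) = -5 + 2*W (j(y, W) = 2*W - 5 = -5 + 2*W)
-114 - j(-5, 0)*p = -114 - (-5 + 2*0)*5/4 = -114 - (-5 + 0)*5/4 = -114 - (-5)*5/4 = -114 - 1*(-25/4) = -114 + 25/4 = -431/4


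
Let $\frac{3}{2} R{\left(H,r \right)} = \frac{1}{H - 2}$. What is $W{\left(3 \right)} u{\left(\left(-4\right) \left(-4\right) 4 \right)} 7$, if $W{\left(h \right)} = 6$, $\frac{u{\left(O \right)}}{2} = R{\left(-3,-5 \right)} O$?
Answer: $- \frac{3584}{5} \approx -716.8$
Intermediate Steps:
$R{\left(H,r \right)} = \frac{2}{3 \left(-2 + H\right)}$ ($R{\left(H,r \right)} = \frac{2}{3 \left(H - 2\right)} = \frac{2}{3 \left(-2 + H\right)}$)
$u{\left(O \right)} = - \frac{4 O}{15}$ ($u{\left(O \right)} = 2 \frac{2}{3 \left(-2 - 3\right)} O = 2 \frac{2}{3 \left(-5\right)} O = 2 \cdot \frac{2}{3} \left(- \frac{1}{5}\right) O = 2 \left(- \frac{2 O}{15}\right) = - \frac{4 O}{15}$)
$W{\left(3 \right)} u{\left(\left(-4\right) \left(-4\right) 4 \right)} 7 = 6 \left(- \frac{4 \left(-4\right) \left(-4\right) 4}{15}\right) 7 = 6 \left(- \frac{4 \cdot 16 \cdot 4}{15}\right) 7 = 6 \left(\left(- \frac{4}{15}\right) 64\right) 7 = 6 \left(- \frac{256}{15}\right) 7 = \left(- \frac{512}{5}\right) 7 = - \frac{3584}{5}$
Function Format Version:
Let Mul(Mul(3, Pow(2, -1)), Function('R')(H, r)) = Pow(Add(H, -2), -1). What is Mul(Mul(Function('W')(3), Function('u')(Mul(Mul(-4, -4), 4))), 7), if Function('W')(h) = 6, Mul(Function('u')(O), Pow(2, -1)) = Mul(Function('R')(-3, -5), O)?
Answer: Rational(-3584, 5) ≈ -716.80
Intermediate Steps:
Function('R')(H, r) = Mul(Rational(2, 3), Pow(Add(-2, H), -1)) (Function('R')(H, r) = Mul(Rational(2, 3), Pow(Add(H, -2), -1)) = Mul(Rational(2, 3), Pow(Add(-2, H), -1)))
Function('u')(O) = Mul(Rational(-4, 15), O) (Function('u')(O) = Mul(2, Mul(Mul(Rational(2, 3), Pow(Add(-2, -3), -1)), O)) = Mul(2, Mul(Mul(Rational(2, 3), Pow(-5, -1)), O)) = Mul(2, Mul(Mul(Rational(2, 3), Rational(-1, 5)), O)) = Mul(2, Mul(Rational(-2, 15), O)) = Mul(Rational(-4, 15), O))
Mul(Mul(Function('W')(3), Function('u')(Mul(Mul(-4, -4), 4))), 7) = Mul(Mul(6, Mul(Rational(-4, 15), Mul(Mul(-4, -4), 4))), 7) = Mul(Mul(6, Mul(Rational(-4, 15), Mul(16, 4))), 7) = Mul(Mul(6, Mul(Rational(-4, 15), 64)), 7) = Mul(Mul(6, Rational(-256, 15)), 7) = Mul(Rational(-512, 5), 7) = Rational(-3584, 5)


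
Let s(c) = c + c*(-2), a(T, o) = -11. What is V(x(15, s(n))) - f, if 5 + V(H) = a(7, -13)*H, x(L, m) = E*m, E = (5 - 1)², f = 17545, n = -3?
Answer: -18078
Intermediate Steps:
E = 16 (E = 4² = 16)
s(c) = -c (s(c) = c - 2*c = -c)
x(L, m) = 16*m
V(H) = -5 - 11*H
V(x(15, s(n))) - f = (-5 - 176*(-1*(-3))) - 1*17545 = (-5 - 176*3) - 17545 = (-5 - 11*48) - 17545 = (-5 - 528) - 17545 = -533 - 17545 = -18078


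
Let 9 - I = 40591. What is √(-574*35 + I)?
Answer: 16*I*√237 ≈ 246.32*I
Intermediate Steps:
I = -40582 (I = 9 - 1*40591 = 9 - 40591 = -40582)
√(-574*35 + I) = √(-574*35 - 40582) = √(-20090 - 40582) = √(-60672) = 16*I*√237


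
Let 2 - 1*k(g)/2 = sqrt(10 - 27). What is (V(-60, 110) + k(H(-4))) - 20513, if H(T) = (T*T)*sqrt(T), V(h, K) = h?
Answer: -20569 - 2*I*sqrt(17) ≈ -20569.0 - 8.2462*I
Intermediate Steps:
H(T) = T**(5/2) (H(T) = T**2*sqrt(T) = T**(5/2))
k(g) = 4 - 2*I*sqrt(17) (k(g) = 4 - 2*sqrt(10 - 27) = 4 - 2*I*sqrt(17))
(V(-60, 110) + k(H(-4))) - 20513 = (-60 + (4 - 2*I*sqrt(17))) - 20513 = (-56 - 2*I*sqrt(17)) - 20513 = -20569 - 2*I*sqrt(17)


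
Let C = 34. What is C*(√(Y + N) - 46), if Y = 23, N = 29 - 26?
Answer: -1564 + 34*√26 ≈ -1390.6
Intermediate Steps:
N = 3
C*(√(Y + N) - 46) = 34*(√(23 + 3) - 46) = 34*(√26 - 46) = 34*(-46 + √26) = -1564 + 34*√26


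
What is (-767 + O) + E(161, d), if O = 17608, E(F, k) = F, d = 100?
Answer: 17002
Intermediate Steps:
(-767 + O) + E(161, d) = (-767 + 17608) + 161 = 16841 + 161 = 17002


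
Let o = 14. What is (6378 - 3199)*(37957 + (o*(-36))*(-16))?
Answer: 146300759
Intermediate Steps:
(6378 - 3199)*(37957 + (o*(-36))*(-16)) = (6378 - 3199)*(37957 + (14*(-36))*(-16)) = 3179*(37957 - 504*(-16)) = 3179*(37957 + 8064) = 3179*46021 = 146300759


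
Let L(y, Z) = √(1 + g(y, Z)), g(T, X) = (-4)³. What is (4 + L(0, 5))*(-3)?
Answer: -12 - 9*I*√7 ≈ -12.0 - 23.812*I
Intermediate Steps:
g(T, X) = -64
L(y, Z) = 3*I*√7 (L(y, Z) = √(1 - 64) = √(-63) = 3*I*√7)
(4 + L(0, 5))*(-3) = (4 + 3*I*√7)*(-3) = -12 - 9*I*√7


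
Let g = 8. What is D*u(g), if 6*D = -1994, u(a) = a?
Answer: -7976/3 ≈ -2658.7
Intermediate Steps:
D = -997/3 (D = (1/6)*(-1994) = -997/3 ≈ -332.33)
D*u(g) = -997/3*8 = -7976/3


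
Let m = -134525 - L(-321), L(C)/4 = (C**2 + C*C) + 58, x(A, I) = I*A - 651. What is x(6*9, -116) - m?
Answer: 952170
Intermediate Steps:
x(A, I) = -651 + A*I (x(A, I) = A*I - 651 = -651 + A*I)
L(C) = 232 + 8*C**2 (L(C) = 4*((C**2 + C*C) + 58) = 4*((C**2 + C**2) + 58) = 4*(2*C**2 + 58) = 4*(58 + 2*C**2) = 232 + 8*C**2)
m = -959085 (m = -134525 - (232 + 8*(-321)**2) = -134525 - (232 + 8*103041) = -134525 - (232 + 824328) = -134525 - 1*824560 = -134525 - 824560 = -959085)
x(6*9, -116) - m = (-651 + (6*9)*(-116)) - 1*(-959085) = (-651 + 54*(-116)) + 959085 = (-651 - 6264) + 959085 = -6915 + 959085 = 952170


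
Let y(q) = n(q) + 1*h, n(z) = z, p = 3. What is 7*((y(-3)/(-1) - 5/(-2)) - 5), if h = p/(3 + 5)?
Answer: 7/8 ≈ 0.87500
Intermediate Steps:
h = 3/8 (h = 3/(3 + 5) = 3/8 ≈ 0.37500)
y(q) = 3/8 + q (y(q) = q + 1*(3/8) = q + 3/8 = 3/8 + q)
7*((y(-3)/(-1) - 5/(-2)) - 5) = 7*(((3/8 - 3)/(-1) - 5/(-2)) - 5) = 7*((-21/8*(-1) - 5*(-1/2)) - 5) = 7*((21/8 + 5/2) - 5) = 7*(41/8 - 5) = 7*(1/8) = 7/8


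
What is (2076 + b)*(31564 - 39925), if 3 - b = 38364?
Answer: 303378885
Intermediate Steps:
b = -38361 (b = 3 - 1*38364 = 3 - 38364 = -38361)
(2076 + b)*(31564 - 39925) = (2076 - 38361)*(31564 - 39925) = -36285*(-8361) = 303378885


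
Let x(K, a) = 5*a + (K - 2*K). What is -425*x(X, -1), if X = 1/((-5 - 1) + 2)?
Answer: 8075/4 ≈ 2018.8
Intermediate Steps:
X = -1/4 (X = 1/(-6 + 2) = 1/(-4) = -1/4 ≈ -0.25000)
x(K, a) = -K + 5*a (x(K, a) = 5*a - K = -K + 5*a)
-425*x(X, -1) = -425*(-1*(-1/4) + 5*(-1)) = -425*(1/4 - 5) = -425*(-19/4) = 8075/4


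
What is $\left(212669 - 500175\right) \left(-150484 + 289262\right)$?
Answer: $-39899507668$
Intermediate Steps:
$\left(212669 - 500175\right) \left(-150484 + 289262\right) = \left(-287506\right) 138778 = -39899507668$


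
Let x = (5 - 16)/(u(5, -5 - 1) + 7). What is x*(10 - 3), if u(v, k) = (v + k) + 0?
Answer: -77/6 ≈ -12.833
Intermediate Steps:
u(v, k) = k + v (u(v, k) = (k + v) + 0 = k + v)
x = -11/6 (x = (5 - 16)/(((-5 - 1) + 5) + 7) = -11/((-6 + 5) + 7) = -11/(-1 + 7) = -11/6 ≈ -1.8333)
x*(10 - 3) = -11*(10 - 3)/6 = -11/6*7 = -77/6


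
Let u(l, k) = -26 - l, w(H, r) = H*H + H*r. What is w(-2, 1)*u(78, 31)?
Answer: -208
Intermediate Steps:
w(H, r) = H² + H*r
w(-2, 1)*u(78, 31) = (-2*(-2 + 1))*(-26 - 1*78) = (-2*(-1))*(-26 - 78) = 2*(-104) = -208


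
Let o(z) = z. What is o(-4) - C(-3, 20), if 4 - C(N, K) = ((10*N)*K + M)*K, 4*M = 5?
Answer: -11983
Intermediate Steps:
M = 5/4 (M = (¼)*5 = 5/4 ≈ 1.2500)
C(N, K) = 4 - K*(5/4 + 10*K*N) (C(N, K) = 4 - ((10*N)*K + 5/4)*K = 4 - (10*K*N + 5/4)*K = 4 - (5/4 + 10*K*N)*K = 4 - K*(5/4 + 10*K*N))
o(-4) - C(-3, 20) = -4 - (4 - 5/4*20 - 10*(-3)*20²) = -4 - (4 - 25 - 10*(-3)*400) = -4 - (4 - 25 + 12000) = -4 - 1*11979 = -4 - 11979 = -11983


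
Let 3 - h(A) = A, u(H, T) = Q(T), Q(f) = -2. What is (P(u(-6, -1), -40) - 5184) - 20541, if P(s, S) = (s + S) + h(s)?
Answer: -25762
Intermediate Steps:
u(H, T) = -2
h(A) = 3 - A
P(s, S) = 3 + S (P(s, S) = (s + S) + (3 - s) = (S + s) + (3 - s) = 3 + S)
(P(u(-6, -1), -40) - 5184) - 20541 = ((3 - 40) - 5184) - 20541 = (-37 - 5184) - 20541 = -5221 - 20541 = -25762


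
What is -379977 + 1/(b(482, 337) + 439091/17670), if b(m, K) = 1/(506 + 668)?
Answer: -48970528508457/128877626 ≈ -3.7998e+5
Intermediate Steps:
b(m, K) = 1/1174
-379977 + 1/(b(482, 337) + 439091/17670) = -379977 + 1/(1/1174 + 439091/17670) = -379977 + 1/(128877626/5186145) = -379977 + 5186145/128877626 = -48970528508457/128877626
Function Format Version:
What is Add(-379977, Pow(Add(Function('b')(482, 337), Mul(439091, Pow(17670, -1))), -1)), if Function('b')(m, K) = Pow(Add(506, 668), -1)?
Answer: Rational(-48970528508457, 128877626) ≈ -3.7998e+5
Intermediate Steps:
Function('b')(m, K) = Rational(1, 1174) (Function('b')(m, K) = Pow(1174, -1) = Rational(1, 1174))
Add(-379977, Pow(Add(Function('b')(482, 337), Mul(439091, Pow(17670, -1))), -1)) = Add(-379977, Pow(Add(Rational(1, 1174), Mul(439091, Pow(17670, -1))), -1)) = Add(-379977, Pow(Add(Rational(1, 1174), Mul(439091, Rational(1, 17670))), -1)) = Add(-379977, Pow(Add(Rational(1, 1174), Rational(439091, 17670)), -1)) = Add(-379977, Pow(Rational(128877626, 5186145), -1)) = Add(-379977, Rational(5186145, 128877626)) = Rational(-48970528508457, 128877626)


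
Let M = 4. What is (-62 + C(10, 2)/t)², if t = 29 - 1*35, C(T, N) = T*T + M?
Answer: 56644/9 ≈ 6293.8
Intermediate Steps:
C(T, N) = 4 + T² (C(T, N) = T*T + 4 = T² + 4 = 4 + T²)
t = -6 (t = 29 - 35 = -6)
(-62 + C(10, 2)/t)² = (-62 + (4 + 10²)/(-6))² = (-62 + (4 + 100)*(-⅙))² = (-62 + 104*(-⅙))² = (-62 - 52/3)² = (-238/3)² = 56644/9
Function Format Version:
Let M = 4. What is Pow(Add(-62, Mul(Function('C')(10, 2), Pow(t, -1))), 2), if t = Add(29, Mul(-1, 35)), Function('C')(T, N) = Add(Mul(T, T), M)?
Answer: Rational(56644, 9) ≈ 6293.8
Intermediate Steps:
Function('C')(T, N) = Add(4, Pow(T, 2)) (Function('C')(T, N) = Add(Mul(T, T), 4) = Add(Pow(T, 2), 4) = Add(4, Pow(T, 2)))
t = -6 (t = Add(29, -35) = -6)
Pow(Add(-62, Mul(Function('C')(10, 2), Pow(t, -1))), 2) = Pow(Add(-62, Mul(Add(4, Pow(10, 2)), Pow(-6, -1))), 2) = Pow(Add(-62, Mul(Add(4, 100), Rational(-1, 6))), 2) = Pow(Add(-62, Mul(104, Rational(-1, 6))), 2) = Pow(Add(-62, Rational(-52, 3)), 2) = Pow(Rational(-238, 3), 2) = Rational(56644, 9)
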